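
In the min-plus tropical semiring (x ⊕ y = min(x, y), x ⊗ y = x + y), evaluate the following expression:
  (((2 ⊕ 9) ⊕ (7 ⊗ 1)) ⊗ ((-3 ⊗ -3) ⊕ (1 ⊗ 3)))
(((2 ⊕ 9) ⊕ (7 ⊗ 1)) ⊗ ((-3 ⊗ -3) ⊕ (1 ⊗ 3))) = -4

Expand innermost to outermost. Recall ⊕ takes the minimum of its arguments and ⊗ takes their sum. Working out the expression (((2 ⊕ 9) ⊕ (7 ⊗ 1)) ⊗ ((-3 ⊗ -3) ⊕ (1 ⊗ 3))) gives -4.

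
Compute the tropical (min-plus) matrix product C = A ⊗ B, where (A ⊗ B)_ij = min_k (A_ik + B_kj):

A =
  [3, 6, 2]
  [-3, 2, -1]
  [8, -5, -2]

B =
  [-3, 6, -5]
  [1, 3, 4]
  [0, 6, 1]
A ⊗ B =
  [0, 8, -2]
  [-6, 3, -8]
  [-4, -2, -1]

Apply the min-plus product entry-by-entry:
  C[0][0] = min over k of (A[0][0] + B[0][0] = 3 + -3 = 0, A[0][1] + B[1][0] = 6 + 1 = 7, A[0][2] + B[2][0] = 2 + 0 = 2) = 0 (attained at k = 0)
  C[0][1] = min over k of (A[0][0] + B[0][1] = 3 + 6 = 9, A[0][1] + B[1][1] = 6 + 3 = 9, A[0][2] + B[2][1] = 2 + 6 = 8) = 8 (attained at k = 2)
  C[0][2] = min over k of (A[0][0] + B[0][2] = 3 + -5 = -2, A[0][1] + B[1][2] = 6 + 4 = 10, A[0][2] + B[2][2] = 2 + 1 = 3) = -2 (attained at k = 0)
  C[1][0] = min over k of (A[1][0] + B[0][0] = -3 + -3 = -6, A[1][1] + B[1][0] = 2 + 1 = 3, A[1][2] + B[2][0] = -1 + 0 = -1) = -6 (attained at k = 0)
  C[1][1] = min over k of (A[1][0] + B[0][1] = -3 + 6 = 3, A[1][1] + B[1][1] = 2 + 3 = 5, A[1][2] + B[2][1] = -1 + 6 = 5) = 3 (attained at k = 0)
  C[1][2] = min over k of (A[1][0] + B[0][2] = -3 + -5 = -8, A[1][1] + B[1][2] = 2 + 4 = 6, A[1][2] + B[2][2] = -1 + 1 = 0) = -8 (attained at k = 0)
  C[2][0] = min over k of (A[2][0] + B[0][0] = 8 + -3 = 5, A[2][1] + B[1][0] = -5 + 1 = -4, A[2][2] + B[2][0] = -2 + 0 = -2) = -4 (attained at k = 1)
  C[2][1] = min over k of (A[2][0] + B[0][1] = 8 + 6 = 14, A[2][1] + B[1][1] = -5 + 3 = -2, A[2][2] + B[2][1] = -2 + 6 = 4) = -2 (attained at k = 1)
  C[2][2] = min over k of (A[2][0] + B[0][2] = 8 + -5 = 3, A[2][1] + B[1][2] = -5 + 4 = -1, A[2][2] + B[2][2] = -2 + 1 = -1) = -1 (attained at k = 1)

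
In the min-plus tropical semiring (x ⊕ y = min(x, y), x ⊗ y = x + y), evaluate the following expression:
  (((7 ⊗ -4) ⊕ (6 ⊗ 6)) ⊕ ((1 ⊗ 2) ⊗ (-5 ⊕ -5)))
(((7 ⊗ -4) ⊕ (6 ⊗ 6)) ⊕ ((1 ⊗ 2) ⊗ (-5 ⊕ -5))) = -2

Expand innermost to outermost. Recall ⊕ takes the minimum of its arguments and ⊗ takes their sum. Working out the expression (((7 ⊗ -4) ⊕ (6 ⊗ 6)) ⊕ ((1 ⊗ 2) ⊗ (-5 ⊕ -5))) gives -2.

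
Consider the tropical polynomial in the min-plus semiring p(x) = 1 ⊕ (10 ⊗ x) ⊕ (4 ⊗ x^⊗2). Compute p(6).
p(6) = 1

A tropical monomial a ⊗ x^⊗i evaluates to a + i · x. Evaluating each term at x = 6:
  Term 0 contributes 1 + 0 · 6 = 1
  Term 1 contributes 10 + 1 · 6 = 16
  Term 2 contributes 4 + 2 · 6 = 16
p(6) = ⊕ of these = min[1, 16, 16] = 1.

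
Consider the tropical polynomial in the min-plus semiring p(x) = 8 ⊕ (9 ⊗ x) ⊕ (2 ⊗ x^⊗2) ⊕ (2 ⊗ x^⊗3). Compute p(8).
p(8) = 8

A tropical monomial a ⊗ x^⊗i evaluates to a + i · x. Evaluating each term at x = 8:
  Term 0 contributes 8 + 0 · 8 = 8
  Term 1 contributes 9 + 1 · 8 = 17
  Term 2 contributes 2 + 2 · 8 = 18
  Term 3 contributes 2 + 3 · 8 = 26
p(8) = ⊕ of these = min[8, 17, 18, 26] = 8.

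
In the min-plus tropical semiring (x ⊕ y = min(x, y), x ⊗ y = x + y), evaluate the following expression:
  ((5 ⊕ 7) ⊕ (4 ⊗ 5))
((5 ⊕ 7) ⊕ (4 ⊗ 5)) = 5

Expand innermost to outermost. Recall ⊕ takes the minimum of its arguments and ⊗ takes their sum. Working out the expression ((5 ⊕ 7) ⊕ (4 ⊗ 5)) gives 5.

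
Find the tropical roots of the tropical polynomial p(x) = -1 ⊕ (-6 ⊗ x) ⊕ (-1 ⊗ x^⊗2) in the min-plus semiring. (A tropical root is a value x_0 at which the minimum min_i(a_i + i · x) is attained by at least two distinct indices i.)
Roots: {-5, 5}

Each tropical root is a break point of the lower envelope of the lines y = a_i + i · x (there are 3 lines, with slopes 0, 1, ..., 2). Only the lines that attain the minimum somewhere contribute to roots; other lines are dominated. Here the surviving (envelope) indices are i = 2, i = 1, i = 0.
Intersections between consecutive envelope lines give the roots: for adjacent envelope indices i < j the intersection is x = (a_i − a_j) / (j − i). Reading off the sorted break points: {-5, 5}.
Verification: at each break x_0, at least two indices attain the minimum of min_i(a_i + i · x_0).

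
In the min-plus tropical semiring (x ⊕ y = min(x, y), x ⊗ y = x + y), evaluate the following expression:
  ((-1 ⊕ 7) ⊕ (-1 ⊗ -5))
((-1 ⊕ 7) ⊕ (-1 ⊗ -5)) = -6

Expand innermost to outermost. Recall ⊕ takes the minimum of its arguments and ⊗ takes their sum. Working out the expression ((-1 ⊕ 7) ⊕ (-1 ⊗ -5)) gives -6.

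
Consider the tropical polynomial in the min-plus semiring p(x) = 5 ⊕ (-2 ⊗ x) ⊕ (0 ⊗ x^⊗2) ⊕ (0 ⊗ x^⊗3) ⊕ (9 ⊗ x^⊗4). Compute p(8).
p(8) = 5

A tropical monomial a ⊗ x^⊗i evaluates to a + i · x. Evaluating each term at x = 8:
  Term 0 contributes 5 + 0 · 8 = 5
  Term 1 contributes -2 + 1 · 8 = 6
  Term 2 contributes 0 + 2 · 8 = 16
  Term 3 contributes 0 + 3 · 8 = 24
  Term 4 contributes 9 + 4 · 8 = 41
p(8) = ⊕ of these = min[5, 6, 16, 24, 41] = 5.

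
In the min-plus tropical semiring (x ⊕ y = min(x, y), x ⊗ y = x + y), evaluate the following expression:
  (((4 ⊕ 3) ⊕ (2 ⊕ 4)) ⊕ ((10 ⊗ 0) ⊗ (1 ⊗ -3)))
(((4 ⊕ 3) ⊕ (2 ⊕ 4)) ⊕ ((10 ⊗ 0) ⊗ (1 ⊗ -3))) = 2

Expand innermost to outermost. Recall ⊕ takes the minimum of its arguments and ⊗ takes their sum. Working out the expression (((4 ⊕ 3) ⊕ (2 ⊕ 4)) ⊕ ((10 ⊗ 0) ⊗ (1 ⊗ -3))) gives 2.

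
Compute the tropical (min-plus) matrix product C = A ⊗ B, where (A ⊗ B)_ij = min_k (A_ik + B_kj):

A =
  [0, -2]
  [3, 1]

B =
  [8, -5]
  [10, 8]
A ⊗ B =
  [8, -5]
  [11, -2]

Apply the min-plus product entry-by-entry:
  C[0][0] = min over k of (A[0][0] + B[0][0] = 0 + 8 = 8, A[0][1] + B[1][0] = -2 + 10 = 8) = 8 (attained at k = 0)
  C[0][1] = min over k of (A[0][0] + B[0][1] = 0 + -5 = -5, A[0][1] + B[1][1] = -2 + 8 = 6) = -5 (attained at k = 0)
  C[1][0] = min over k of (A[1][0] + B[0][0] = 3 + 8 = 11, A[1][1] + B[1][0] = 1 + 10 = 11) = 11 (attained at k = 0)
  C[1][1] = min over k of (A[1][0] + B[0][1] = 3 + -5 = -2, A[1][1] + B[1][1] = 1 + 8 = 9) = -2 (attained at k = 0)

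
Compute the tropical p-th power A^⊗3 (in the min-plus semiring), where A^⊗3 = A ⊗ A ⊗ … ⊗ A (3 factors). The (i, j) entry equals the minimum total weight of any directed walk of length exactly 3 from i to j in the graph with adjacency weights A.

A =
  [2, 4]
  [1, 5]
A^⊗3 =
  [6, 8]
  [5, 7]

Each entry (A^⊗3)_ij equals the minimum over all length-3 walks i = v_0 → v_1 → … → v_3 = j of Σ_t A[v_t][v_{t+1}]. For example, for (i, j) = (0, 1) we minimise over 4 possible intermediate vertex sequences; the minimum is 8, attained along the walk 0 → 0 → 0 → 1.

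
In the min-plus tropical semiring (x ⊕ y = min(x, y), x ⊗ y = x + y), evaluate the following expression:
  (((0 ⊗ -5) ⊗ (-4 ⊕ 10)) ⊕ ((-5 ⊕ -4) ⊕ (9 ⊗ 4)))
(((0 ⊗ -5) ⊗ (-4 ⊕ 10)) ⊕ ((-5 ⊕ -4) ⊕ (9 ⊗ 4))) = -9

Expand innermost to outermost. Recall ⊕ takes the minimum of its arguments and ⊗ takes their sum. Working out the expression (((0 ⊗ -5) ⊗ (-4 ⊕ 10)) ⊕ ((-5 ⊕ -4) ⊕ (9 ⊗ 4))) gives -9.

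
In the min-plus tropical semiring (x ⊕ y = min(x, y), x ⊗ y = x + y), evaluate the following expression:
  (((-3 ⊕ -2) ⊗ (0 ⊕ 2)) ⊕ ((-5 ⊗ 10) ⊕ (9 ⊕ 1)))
(((-3 ⊕ -2) ⊗ (0 ⊕ 2)) ⊕ ((-5 ⊗ 10) ⊕ (9 ⊕ 1))) = -3

Expand innermost to outermost. Recall ⊕ takes the minimum of its arguments and ⊗ takes their sum. Working out the expression (((-3 ⊕ -2) ⊗ (0 ⊕ 2)) ⊕ ((-5 ⊗ 10) ⊕ (9 ⊕ 1))) gives -3.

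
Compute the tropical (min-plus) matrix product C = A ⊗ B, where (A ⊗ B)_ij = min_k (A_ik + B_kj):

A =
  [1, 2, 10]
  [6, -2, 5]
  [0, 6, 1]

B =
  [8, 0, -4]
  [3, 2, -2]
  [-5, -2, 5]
A ⊗ B =
  [5, 1, -3]
  [0, 0, -4]
  [-4, -1, -4]

Apply the min-plus product entry-by-entry:
  C[0][0] = min over k of (A[0][0] + B[0][0] = 1 + 8 = 9, A[0][1] + B[1][0] = 2 + 3 = 5, A[0][2] + B[2][0] = 10 + -5 = 5) = 5 (attained at k = 1)
  C[0][1] = min over k of (A[0][0] + B[0][1] = 1 + 0 = 1, A[0][1] + B[1][1] = 2 + 2 = 4, A[0][2] + B[2][1] = 10 + -2 = 8) = 1 (attained at k = 0)
  C[0][2] = min over k of (A[0][0] + B[0][2] = 1 + -4 = -3, A[0][1] + B[1][2] = 2 + -2 = 0, A[0][2] + B[2][2] = 10 + 5 = 15) = -3 (attained at k = 0)
  C[1][0] = min over k of (A[1][0] + B[0][0] = 6 + 8 = 14, A[1][1] + B[1][0] = -2 + 3 = 1, A[1][2] + B[2][0] = 5 + -5 = 0) = 0 (attained at k = 2)
  C[1][1] = min over k of (A[1][0] + B[0][1] = 6 + 0 = 6, A[1][1] + B[1][1] = -2 + 2 = 0, A[1][2] + B[2][1] = 5 + -2 = 3) = 0 (attained at k = 1)
  C[1][2] = min over k of (A[1][0] + B[0][2] = 6 + -4 = 2, A[1][1] + B[1][2] = -2 + -2 = -4, A[1][2] + B[2][2] = 5 + 5 = 10) = -4 (attained at k = 1)
  C[2][0] = min over k of (A[2][0] + B[0][0] = 0 + 8 = 8, A[2][1] + B[1][0] = 6 + 3 = 9, A[2][2] + B[2][0] = 1 + -5 = -4) = -4 (attained at k = 2)
  C[2][1] = min over k of (A[2][0] + B[0][1] = 0 + 0 = 0, A[2][1] + B[1][1] = 6 + 2 = 8, A[2][2] + B[2][1] = 1 + -2 = -1) = -1 (attained at k = 2)
  C[2][2] = min over k of (A[2][0] + B[0][2] = 0 + -4 = -4, A[2][1] + B[1][2] = 6 + -2 = 4, A[2][2] + B[2][2] = 1 + 5 = 6) = -4 (attained at k = 0)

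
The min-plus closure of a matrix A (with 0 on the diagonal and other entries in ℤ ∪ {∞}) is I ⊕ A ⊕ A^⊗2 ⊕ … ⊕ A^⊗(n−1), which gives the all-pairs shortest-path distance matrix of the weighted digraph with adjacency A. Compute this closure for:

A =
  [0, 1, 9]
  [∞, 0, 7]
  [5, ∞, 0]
Closure =
  [0, 1, 8]
  [12, 0, 7]
  [5, 6, 0]

This is the Floyd-Warshall all-pairs shortest-path computation. For each intermediate vertex k = 0, 1, …, 2, update dist[i][j] ← min(dist[i][j], dist[i][k] + dist[k][j]). The final matrix gives, for each (i, j), the minimum total weight of any directed path from i to j (possibly empty when i = j).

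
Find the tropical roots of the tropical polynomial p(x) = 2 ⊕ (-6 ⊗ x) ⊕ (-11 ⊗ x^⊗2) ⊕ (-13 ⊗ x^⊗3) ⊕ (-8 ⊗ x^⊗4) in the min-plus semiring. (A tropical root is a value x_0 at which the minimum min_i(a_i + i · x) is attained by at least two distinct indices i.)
Roots: {-5, 2, 5, 8}

Each tropical root is a break point of the lower envelope of the lines y = a_i + i · x (there are 5 lines, with slopes 0, 1, ..., 4). Only the lines that attain the minimum somewhere contribute to roots; other lines are dominated. Here the surviving (envelope) indices are i = 4, i = 3, i = 2, i = 1, i = 0.
Intersections between consecutive envelope lines give the roots: for adjacent envelope indices i < j the intersection is x = (a_i − a_j) / (j − i). Reading off the sorted break points: {-5, 2, 5, 8}.
Verification: at each break x_0, at least two indices attain the minimum of min_i(a_i + i · x_0).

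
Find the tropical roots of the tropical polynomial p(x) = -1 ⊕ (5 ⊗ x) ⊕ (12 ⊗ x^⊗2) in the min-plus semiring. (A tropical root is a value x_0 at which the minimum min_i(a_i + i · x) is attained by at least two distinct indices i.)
Roots: {-7, -6}

Each tropical root is a break point of the lower envelope of the lines y = a_i + i · x (there are 3 lines, with slopes 0, 1, ..., 2). Only the lines that attain the minimum somewhere contribute to roots; other lines are dominated. Here the surviving (envelope) indices are i = 2, i = 1, i = 0.
Intersections between consecutive envelope lines give the roots: for adjacent envelope indices i < j the intersection is x = (a_i − a_j) / (j − i). Reading off the sorted break points: {-7, -6}.
Verification: at each break x_0, at least two indices attain the minimum of min_i(a_i + i · x_0).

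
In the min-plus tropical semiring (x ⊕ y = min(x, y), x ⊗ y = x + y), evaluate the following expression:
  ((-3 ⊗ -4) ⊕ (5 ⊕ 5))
((-3 ⊗ -4) ⊕ (5 ⊕ 5)) = -7

Expand innermost to outermost. Recall ⊕ takes the minimum of its arguments and ⊗ takes their sum. Working out the expression ((-3 ⊗ -4) ⊕ (5 ⊕ 5)) gives -7.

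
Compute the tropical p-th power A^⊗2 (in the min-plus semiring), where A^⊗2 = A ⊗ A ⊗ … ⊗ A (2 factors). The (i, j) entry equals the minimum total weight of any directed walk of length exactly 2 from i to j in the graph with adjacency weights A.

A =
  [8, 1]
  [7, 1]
A^⊗2 =
  [8, 2]
  [8, 2]

Each entry (A^⊗2)_ij equals the minimum over all length-2 walks i = v_0 → v_1 → … → v_2 = j of Σ_t A[v_t][v_{t+1}]. For example, for (i, j) = (0, 1) we minimise over 2 possible intermediate vertex sequences; the minimum is 2, attained along the walk 0 → 1 → 1.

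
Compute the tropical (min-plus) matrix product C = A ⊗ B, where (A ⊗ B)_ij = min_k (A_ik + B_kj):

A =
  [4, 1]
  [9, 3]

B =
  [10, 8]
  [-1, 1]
A ⊗ B =
  [0, 2]
  [2, 4]

Apply the min-plus product entry-by-entry:
  C[0][0] = min over k of (A[0][0] + B[0][0] = 4 + 10 = 14, A[0][1] + B[1][0] = 1 + -1 = 0) = 0 (attained at k = 1)
  C[0][1] = min over k of (A[0][0] + B[0][1] = 4 + 8 = 12, A[0][1] + B[1][1] = 1 + 1 = 2) = 2 (attained at k = 1)
  C[1][0] = min over k of (A[1][0] + B[0][0] = 9 + 10 = 19, A[1][1] + B[1][0] = 3 + -1 = 2) = 2 (attained at k = 1)
  C[1][1] = min over k of (A[1][0] + B[0][1] = 9 + 8 = 17, A[1][1] + B[1][1] = 3 + 1 = 4) = 4 (attained at k = 1)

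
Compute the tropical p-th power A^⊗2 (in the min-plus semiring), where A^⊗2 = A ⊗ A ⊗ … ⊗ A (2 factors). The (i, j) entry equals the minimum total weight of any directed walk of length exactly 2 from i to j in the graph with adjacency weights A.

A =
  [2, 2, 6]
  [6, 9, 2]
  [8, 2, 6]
A^⊗2 =
  [4, 4, 4]
  [8, 4, 8]
  [8, 8, 4]

Each entry (A^⊗2)_ij equals the minimum over all length-2 walks i = v_0 → v_1 → … → v_2 = j of Σ_t A[v_t][v_{t+1}]. For example, for (i, j) = (0, 2) we minimise over 3 possible intermediate vertex sequences; the minimum is 4, attained along the walk 0 → 1 → 2.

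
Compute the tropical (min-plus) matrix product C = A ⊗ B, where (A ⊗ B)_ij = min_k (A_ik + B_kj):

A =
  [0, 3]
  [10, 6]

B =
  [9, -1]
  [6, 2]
A ⊗ B =
  [9, -1]
  [12, 8]

Apply the min-plus product entry-by-entry:
  C[0][0] = min over k of (A[0][0] + B[0][0] = 0 + 9 = 9, A[0][1] + B[1][0] = 3 + 6 = 9) = 9 (attained at k = 0)
  C[0][1] = min over k of (A[0][0] + B[0][1] = 0 + -1 = -1, A[0][1] + B[1][1] = 3 + 2 = 5) = -1 (attained at k = 0)
  C[1][0] = min over k of (A[1][0] + B[0][0] = 10 + 9 = 19, A[1][1] + B[1][0] = 6 + 6 = 12) = 12 (attained at k = 1)
  C[1][1] = min over k of (A[1][0] + B[0][1] = 10 + -1 = 9, A[1][1] + B[1][1] = 6 + 2 = 8) = 8 (attained at k = 1)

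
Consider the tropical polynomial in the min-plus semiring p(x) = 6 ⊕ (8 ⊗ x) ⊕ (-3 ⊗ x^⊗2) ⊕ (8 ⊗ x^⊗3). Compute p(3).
p(3) = 3

A tropical monomial a ⊗ x^⊗i evaluates to a + i · x. Evaluating each term at x = 3:
  Term 0 contributes 6 + 0 · 3 = 6
  Term 1 contributes 8 + 1 · 3 = 11
  Term 2 contributes -3 + 2 · 3 = 3
  Term 3 contributes 8 + 3 · 3 = 17
p(3) = ⊕ of these = min[6, 11, 3, 17] = 3.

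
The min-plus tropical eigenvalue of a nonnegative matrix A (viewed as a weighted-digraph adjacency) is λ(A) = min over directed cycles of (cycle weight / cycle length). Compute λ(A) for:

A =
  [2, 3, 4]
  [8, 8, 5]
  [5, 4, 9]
λ(A) = 2

Enumerate directed cycles and compute their means (weight / length). Sample:
  cycle 0 → 0: weight = 2, length = 1, mean = 2/1 ≈ 2.000
  cycle 1 → 1: weight = 8, length = 1, mean = 8/1 ≈ 8.000
  cycle 2 → 2: weight = 9, length = 1, mean = 9/1 ≈ 9.000
  cycle 0 → 1 → 0: weight = 11, length = 2, mean = 11/2 ≈ 5.500
  cycle 0 → 2 → 0: weight = 9, length = 2, mean = 9/2 ≈ 4.500
  cycle 1 → 0 → 1: weight = 11, length = 2, mean = 11/2 ≈ 5.500
Minimum mean = 2.000, attained e.g. along the cycle 0 → 0 with weight 2 and length 1. So λ(A) = 2/1 = 2.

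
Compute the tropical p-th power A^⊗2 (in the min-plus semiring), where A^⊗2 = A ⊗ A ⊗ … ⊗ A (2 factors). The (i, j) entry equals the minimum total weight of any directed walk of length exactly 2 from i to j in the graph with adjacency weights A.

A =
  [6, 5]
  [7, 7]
A^⊗2 =
  [12, 11]
  [13, 12]

Each entry (A^⊗2)_ij equals the minimum over all length-2 walks i = v_0 → v_1 → … → v_2 = j of Σ_t A[v_t][v_{t+1}]. For example, for (i, j) = (0, 1) we minimise over 2 possible intermediate vertex sequences; the minimum is 11, attained along the walk 0 → 0 → 1.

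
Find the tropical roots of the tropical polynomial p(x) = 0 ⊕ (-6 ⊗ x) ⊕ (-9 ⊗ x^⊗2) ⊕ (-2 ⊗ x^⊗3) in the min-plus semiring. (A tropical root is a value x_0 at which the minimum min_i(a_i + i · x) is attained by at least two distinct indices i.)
Roots: {-7, 3, 6}

Each tropical root is a break point of the lower envelope of the lines y = a_i + i · x (there are 4 lines, with slopes 0, 1, ..., 3). Only the lines that attain the minimum somewhere contribute to roots; other lines are dominated. Here the surviving (envelope) indices are i = 3, i = 2, i = 1, i = 0.
Intersections between consecutive envelope lines give the roots: for adjacent envelope indices i < j the intersection is x = (a_i − a_j) / (j − i). Reading off the sorted break points: {-7, 3, 6}.
Verification: at each break x_0, at least two indices attain the minimum of min_i(a_i + i · x_0).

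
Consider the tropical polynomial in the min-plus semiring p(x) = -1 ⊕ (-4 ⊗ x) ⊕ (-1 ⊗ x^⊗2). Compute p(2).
p(2) = -2

A tropical monomial a ⊗ x^⊗i evaluates to a + i · x. Evaluating each term at x = 2:
  Term 0 contributes -1 + 0 · 2 = -1
  Term 1 contributes -4 + 1 · 2 = -2
  Term 2 contributes -1 + 2 · 2 = 3
p(2) = ⊕ of these = min[-1, -2, 3] = -2.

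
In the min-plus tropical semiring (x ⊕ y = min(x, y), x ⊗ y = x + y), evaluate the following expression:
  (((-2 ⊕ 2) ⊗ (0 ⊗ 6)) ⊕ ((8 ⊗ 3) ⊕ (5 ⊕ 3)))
(((-2 ⊕ 2) ⊗ (0 ⊗ 6)) ⊕ ((8 ⊗ 3) ⊕ (5 ⊕ 3))) = 3

Expand innermost to outermost. Recall ⊕ takes the minimum of its arguments and ⊗ takes their sum. Working out the expression (((-2 ⊕ 2) ⊗ (0 ⊗ 6)) ⊕ ((8 ⊗ 3) ⊕ (5 ⊕ 3))) gives 3.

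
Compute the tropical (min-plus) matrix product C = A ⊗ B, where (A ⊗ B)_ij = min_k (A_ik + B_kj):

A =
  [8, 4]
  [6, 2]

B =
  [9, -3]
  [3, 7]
A ⊗ B =
  [7, 5]
  [5, 3]

Apply the min-plus product entry-by-entry:
  C[0][0] = min over k of (A[0][0] + B[0][0] = 8 + 9 = 17, A[0][1] + B[1][0] = 4 + 3 = 7) = 7 (attained at k = 1)
  C[0][1] = min over k of (A[0][0] + B[0][1] = 8 + -3 = 5, A[0][1] + B[1][1] = 4 + 7 = 11) = 5 (attained at k = 0)
  C[1][0] = min over k of (A[1][0] + B[0][0] = 6 + 9 = 15, A[1][1] + B[1][0] = 2 + 3 = 5) = 5 (attained at k = 1)
  C[1][1] = min over k of (A[1][0] + B[0][1] = 6 + -3 = 3, A[1][1] + B[1][1] = 2 + 7 = 9) = 3 (attained at k = 0)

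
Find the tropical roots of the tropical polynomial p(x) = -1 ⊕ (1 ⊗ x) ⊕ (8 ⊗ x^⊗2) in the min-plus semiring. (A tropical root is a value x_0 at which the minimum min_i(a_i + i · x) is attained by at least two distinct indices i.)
Roots: {-7, -2}

Each tropical root is a break point of the lower envelope of the lines y = a_i + i · x (there are 3 lines, with slopes 0, 1, ..., 2). Only the lines that attain the minimum somewhere contribute to roots; other lines are dominated. Here the surviving (envelope) indices are i = 2, i = 1, i = 0.
Intersections between consecutive envelope lines give the roots: for adjacent envelope indices i < j the intersection is x = (a_i − a_j) / (j − i). Reading off the sorted break points: {-7, -2}.
Verification: at each break x_0, at least two indices attain the minimum of min_i(a_i + i · x_0).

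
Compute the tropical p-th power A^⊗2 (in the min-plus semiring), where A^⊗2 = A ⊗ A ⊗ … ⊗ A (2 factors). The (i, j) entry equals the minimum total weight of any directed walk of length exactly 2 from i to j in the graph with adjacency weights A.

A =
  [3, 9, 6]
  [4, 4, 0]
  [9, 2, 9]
A^⊗2 =
  [6, 8, 9]
  [7, 2, 4]
  [6, 6, 2]

Each entry (A^⊗2)_ij equals the minimum over all length-2 walks i = v_0 → v_1 → … → v_2 = j of Σ_t A[v_t][v_{t+1}]. For example, for (i, j) = (0, 2) we minimise over 3 possible intermediate vertex sequences; the minimum is 9, attained along the walk 0 → 0 → 2.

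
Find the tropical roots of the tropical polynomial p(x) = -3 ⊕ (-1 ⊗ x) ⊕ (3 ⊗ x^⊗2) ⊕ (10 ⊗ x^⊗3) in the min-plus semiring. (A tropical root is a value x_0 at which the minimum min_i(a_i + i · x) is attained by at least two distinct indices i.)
Roots: {-7, -4, -2}

Each tropical root is a break point of the lower envelope of the lines y = a_i + i · x (there are 4 lines, with slopes 0, 1, ..., 3). Only the lines that attain the minimum somewhere contribute to roots; other lines are dominated. Here the surviving (envelope) indices are i = 3, i = 2, i = 1, i = 0.
Intersections between consecutive envelope lines give the roots: for adjacent envelope indices i < j the intersection is x = (a_i − a_j) / (j − i). Reading off the sorted break points: {-7, -4, -2}.
Verification: at each break x_0, at least two indices attain the minimum of min_i(a_i + i · x_0).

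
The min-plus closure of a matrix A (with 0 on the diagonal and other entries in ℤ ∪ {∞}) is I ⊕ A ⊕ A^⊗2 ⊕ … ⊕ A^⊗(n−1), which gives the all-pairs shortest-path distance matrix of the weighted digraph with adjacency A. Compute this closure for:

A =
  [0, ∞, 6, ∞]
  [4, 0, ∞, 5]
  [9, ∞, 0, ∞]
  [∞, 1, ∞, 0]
Closure =
  [0, ∞, 6, ∞]
  [4, 0, 10, 5]
  [9, ∞, 0, ∞]
  [5, 1, 11, 0]

This is the Floyd-Warshall all-pairs shortest-path computation. For each intermediate vertex k = 0, 1, …, 3, update dist[i][j] ← min(dist[i][j], dist[i][k] + dist[k][j]). The final matrix gives, for each (i, j), the minimum total weight of any directed path from i to j (possibly empty when i = j).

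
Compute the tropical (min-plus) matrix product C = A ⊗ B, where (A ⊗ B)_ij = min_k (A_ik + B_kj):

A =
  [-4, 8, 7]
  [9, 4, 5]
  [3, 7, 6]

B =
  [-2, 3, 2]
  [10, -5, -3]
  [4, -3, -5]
A ⊗ B =
  [-6, -1, -2]
  [7, -1, 0]
  [1, 2, 1]

Apply the min-plus product entry-by-entry:
  C[0][0] = min over k of (A[0][0] + B[0][0] = -4 + -2 = -6, A[0][1] + B[1][0] = 8 + 10 = 18, A[0][2] + B[2][0] = 7 + 4 = 11) = -6 (attained at k = 0)
  C[0][1] = min over k of (A[0][0] + B[0][1] = -4 + 3 = -1, A[0][1] + B[1][1] = 8 + -5 = 3, A[0][2] + B[2][1] = 7 + -3 = 4) = -1 (attained at k = 0)
  C[0][2] = min over k of (A[0][0] + B[0][2] = -4 + 2 = -2, A[0][1] + B[1][2] = 8 + -3 = 5, A[0][2] + B[2][2] = 7 + -5 = 2) = -2 (attained at k = 0)
  C[1][0] = min over k of (A[1][0] + B[0][0] = 9 + -2 = 7, A[1][1] + B[1][0] = 4 + 10 = 14, A[1][2] + B[2][0] = 5 + 4 = 9) = 7 (attained at k = 0)
  C[1][1] = min over k of (A[1][0] + B[0][1] = 9 + 3 = 12, A[1][1] + B[1][1] = 4 + -5 = -1, A[1][2] + B[2][1] = 5 + -3 = 2) = -1 (attained at k = 1)
  C[1][2] = min over k of (A[1][0] + B[0][2] = 9 + 2 = 11, A[1][1] + B[1][2] = 4 + -3 = 1, A[1][2] + B[2][2] = 5 + -5 = 0) = 0 (attained at k = 2)
  C[2][0] = min over k of (A[2][0] + B[0][0] = 3 + -2 = 1, A[2][1] + B[1][0] = 7 + 10 = 17, A[2][2] + B[2][0] = 6 + 4 = 10) = 1 (attained at k = 0)
  C[2][1] = min over k of (A[2][0] + B[0][1] = 3 + 3 = 6, A[2][1] + B[1][1] = 7 + -5 = 2, A[2][2] + B[2][1] = 6 + -3 = 3) = 2 (attained at k = 1)
  C[2][2] = min over k of (A[2][0] + B[0][2] = 3 + 2 = 5, A[2][1] + B[1][2] = 7 + -3 = 4, A[2][2] + B[2][2] = 6 + -5 = 1) = 1 (attained at k = 2)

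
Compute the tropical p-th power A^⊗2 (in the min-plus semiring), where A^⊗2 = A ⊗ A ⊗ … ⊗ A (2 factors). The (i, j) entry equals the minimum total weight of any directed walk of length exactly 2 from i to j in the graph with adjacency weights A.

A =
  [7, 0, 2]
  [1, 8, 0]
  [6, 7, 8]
A^⊗2 =
  [1, 7, 0]
  [6, 1, 3]
  [8, 6, 7]

Each entry (A^⊗2)_ij equals the minimum over all length-2 walks i = v_0 → v_1 → … → v_2 = j of Σ_t A[v_t][v_{t+1}]. For example, for (i, j) = (0, 2) we minimise over 3 possible intermediate vertex sequences; the minimum is 0, attained along the walk 0 → 1 → 2.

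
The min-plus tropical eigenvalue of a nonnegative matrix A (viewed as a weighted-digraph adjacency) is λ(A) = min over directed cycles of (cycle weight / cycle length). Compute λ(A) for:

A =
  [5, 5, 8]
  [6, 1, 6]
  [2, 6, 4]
λ(A) = 1

Enumerate directed cycles and compute their means (weight / length). Sample:
  cycle 0 → 0: weight = 5, length = 1, mean = 5/1 ≈ 5.000
  cycle 1 → 1: weight = 1, length = 1, mean = 1/1 ≈ 1.000
  cycle 2 → 2: weight = 4, length = 1, mean = 4/1 ≈ 4.000
  cycle 0 → 1 → 0: weight = 11, length = 2, mean = 11/2 ≈ 5.500
  cycle 0 → 2 → 0: weight = 10, length = 2, mean = 10/2 ≈ 5.000
  cycle 1 → 0 → 1: weight = 11, length = 2, mean = 11/2 ≈ 5.500
Minimum mean = 1.000, attained e.g. along the cycle 1 → 1 with weight 1 and length 1. So λ(A) = 1/1 = 1.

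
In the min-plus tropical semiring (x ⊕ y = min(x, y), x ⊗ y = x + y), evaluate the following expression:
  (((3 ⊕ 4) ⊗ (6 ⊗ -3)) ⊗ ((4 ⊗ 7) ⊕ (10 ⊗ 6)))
(((3 ⊕ 4) ⊗ (6 ⊗ -3)) ⊗ ((4 ⊗ 7) ⊕ (10 ⊗ 6))) = 17

Expand innermost to outermost. Recall ⊕ takes the minimum of its arguments and ⊗ takes their sum. Working out the expression (((3 ⊕ 4) ⊗ (6 ⊗ -3)) ⊗ ((4 ⊗ 7) ⊕ (10 ⊗ 6))) gives 17.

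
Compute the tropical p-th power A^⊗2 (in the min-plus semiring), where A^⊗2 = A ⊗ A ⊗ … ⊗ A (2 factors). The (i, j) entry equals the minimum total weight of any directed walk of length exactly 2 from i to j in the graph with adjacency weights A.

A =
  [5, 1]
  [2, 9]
A^⊗2 =
  [3, 6]
  [7, 3]

Each entry (A^⊗2)_ij equals the minimum over all length-2 walks i = v_0 → v_1 → … → v_2 = j of Σ_t A[v_t][v_{t+1}]. For example, for (i, j) = (0, 1) we minimise over 2 possible intermediate vertex sequences; the minimum is 6, attained along the walk 0 → 0 → 1.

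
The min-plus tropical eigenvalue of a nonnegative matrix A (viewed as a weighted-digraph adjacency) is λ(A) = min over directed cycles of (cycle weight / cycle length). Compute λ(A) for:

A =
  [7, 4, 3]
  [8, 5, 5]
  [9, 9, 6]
λ(A) = 5

Enumerate directed cycles and compute their means (weight / length). Sample:
  cycle 0 → 0: weight = 7, length = 1, mean = 7/1 ≈ 7.000
  cycle 1 → 1: weight = 5, length = 1, mean = 5/1 ≈ 5.000
  cycle 2 → 2: weight = 6, length = 1, mean = 6/1 ≈ 6.000
  cycle 0 → 1 → 0: weight = 12, length = 2, mean = 12/2 ≈ 6.000
  cycle 0 → 2 → 0: weight = 12, length = 2, mean = 12/2 ≈ 6.000
  cycle 1 → 0 → 1: weight = 12, length = 2, mean = 12/2 ≈ 6.000
Minimum mean = 5.000, attained e.g. along the cycle 1 → 1 with weight 5 and length 1. So λ(A) = 5/1 = 5.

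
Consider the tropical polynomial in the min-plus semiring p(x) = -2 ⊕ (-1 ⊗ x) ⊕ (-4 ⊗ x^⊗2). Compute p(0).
p(0) = -4

A tropical monomial a ⊗ x^⊗i evaluates to a + i · x. Evaluating each term at x = 0:
  Term 0 contributes -2 + 0 · 0 = -2
  Term 1 contributes -1 + 1 · 0 = -1
  Term 2 contributes -4 + 2 · 0 = -4
p(0) = ⊕ of these = min[-2, -1, -4] = -4.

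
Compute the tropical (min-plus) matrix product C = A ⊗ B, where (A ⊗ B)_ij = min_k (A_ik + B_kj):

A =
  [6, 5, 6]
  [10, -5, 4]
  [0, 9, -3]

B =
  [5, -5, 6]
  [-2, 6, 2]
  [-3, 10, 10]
A ⊗ B =
  [3, 1, 7]
  [-7, 1, -3]
  [-6, -5, 6]

Apply the min-plus product entry-by-entry:
  C[0][0] = min over k of (A[0][0] + B[0][0] = 6 + 5 = 11, A[0][1] + B[1][0] = 5 + -2 = 3, A[0][2] + B[2][0] = 6 + -3 = 3) = 3 (attained at k = 1)
  C[0][1] = min over k of (A[0][0] + B[0][1] = 6 + -5 = 1, A[0][1] + B[1][1] = 5 + 6 = 11, A[0][2] + B[2][1] = 6 + 10 = 16) = 1 (attained at k = 0)
  C[0][2] = min over k of (A[0][0] + B[0][2] = 6 + 6 = 12, A[0][1] + B[1][2] = 5 + 2 = 7, A[0][2] + B[2][2] = 6 + 10 = 16) = 7 (attained at k = 1)
  C[1][0] = min over k of (A[1][0] + B[0][0] = 10 + 5 = 15, A[1][1] + B[1][0] = -5 + -2 = -7, A[1][2] + B[2][0] = 4 + -3 = 1) = -7 (attained at k = 1)
  C[1][1] = min over k of (A[1][0] + B[0][1] = 10 + -5 = 5, A[1][1] + B[1][1] = -5 + 6 = 1, A[1][2] + B[2][1] = 4 + 10 = 14) = 1 (attained at k = 1)
  C[1][2] = min over k of (A[1][0] + B[0][2] = 10 + 6 = 16, A[1][1] + B[1][2] = -5 + 2 = -3, A[1][2] + B[2][2] = 4 + 10 = 14) = -3 (attained at k = 1)
  C[2][0] = min over k of (A[2][0] + B[0][0] = 0 + 5 = 5, A[2][1] + B[1][0] = 9 + -2 = 7, A[2][2] + B[2][0] = -3 + -3 = -6) = -6 (attained at k = 2)
  C[2][1] = min over k of (A[2][0] + B[0][1] = 0 + -5 = -5, A[2][1] + B[1][1] = 9 + 6 = 15, A[2][2] + B[2][1] = -3 + 10 = 7) = -5 (attained at k = 0)
  C[2][2] = min over k of (A[2][0] + B[0][2] = 0 + 6 = 6, A[2][1] + B[1][2] = 9 + 2 = 11, A[2][2] + B[2][2] = -3 + 10 = 7) = 6 (attained at k = 0)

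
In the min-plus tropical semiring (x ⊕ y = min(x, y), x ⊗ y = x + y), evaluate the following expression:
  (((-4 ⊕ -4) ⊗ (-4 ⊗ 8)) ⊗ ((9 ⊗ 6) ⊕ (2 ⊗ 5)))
(((-4 ⊕ -4) ⊗ (-4 ⊗ 8)) ⊗ ((9 ⊗ 6) ⊕ (2 ⊗ 5))) = 7

Expand innermost to outermost. Recall ⊕ takes the minimum of its arguments and ⊗ takes their sum. Working out the expression (((-4 ⊕ -4) ⊗ (-4 ⊗ 8)) ⊗ ((9 ⊗ 6) ⊕ (2 ⊗ 5))) gives 7.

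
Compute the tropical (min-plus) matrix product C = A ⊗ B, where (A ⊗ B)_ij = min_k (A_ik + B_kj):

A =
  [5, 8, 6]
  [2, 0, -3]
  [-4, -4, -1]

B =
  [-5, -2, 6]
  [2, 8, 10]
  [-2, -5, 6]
A ⊗ B =
  [0, 1, 11]
  [-5, -8, 3]
  [-9, -6, 2]

Apply the min-plus product entry-by-entry:
  C[0][0] = min over k of (A[0][0] + B[0][0] = 5 + -5 = 0, A[0][1] + B[1][0] = 8 + 2 = 10, A[0][2] + B[2][0] = 6 + -2 = 4) = 0 (attained at k = 0)
  C[0][1] = min over k of (A[0][0] + B[0][1] = 5 + -2 = 3, A[0][1] + B[1][1] = 8 + 8 = 16, A[0][2] + B[2][1] = 6 + -5 = 1) = 1 (attained at k = 2)
  C[0][2] = min over k of (A[0][0] + B[0][2] = 5 + 6 = 11, A[0][1] + B[1][2] = 8 + 10 = 18, A[0][2] + B[2][2] = 6 + 6 = 12) = 11 (attained at k = 0)
  C[1][0] = min over k of (A[1][0] + B[0][0] = 2 + -5 = -3, A[1][1] + B[1][0] = 0 + 2 = 2, A[1][2] + B[2][0] = -3 + -2 = -5) = -5 (attained at k = 2)
  C[1][1] = min over k of (A[1][0] + B[0][1] = 2 + -2 = 0, A[1][1] + B[1][1] = 0 + 8 = 8, A[1][2] + B[2][1] = -3 + -5 = -8) = -8 (attained at k = 2)
  C[1][2] = min over k of (A[1][0] + B[0][2] = 2 + 6 = 8, A[1][1] + B[1][2] = 0 + 10 = 10, A[1][2] + B[2][2] = -3 + 6 = 3) = 3 (attained at k = 2)
  C[2][0] = min over k of (A[2][0] + B[0][0] = -4 + -5 = -9, A[2][1] + B[1][0] = -4 + 2 = -2, A[2][2] + B[2][0] = -1 + -2 = -3) = -9 (attained at k = 0)
  C[2][1] = min over k of (A[2][0] + B[0][1] = -4 + -2 = -6, A[2][1] + B[1][1] = -4 + 8 = 4, A[2][2] + B[2][1] = -1 + -5 = -6) = -6 (attained at k = 0)
  C[2][2] = min over k of (A[2][0] + B[0][2] = -4 + 6 = 2, A[2][1] + B[1][2] = -4 + 10 = 6, A[2][2] + B[2][2] = -1 + 6 = 5) = 2 (attained at k = 0)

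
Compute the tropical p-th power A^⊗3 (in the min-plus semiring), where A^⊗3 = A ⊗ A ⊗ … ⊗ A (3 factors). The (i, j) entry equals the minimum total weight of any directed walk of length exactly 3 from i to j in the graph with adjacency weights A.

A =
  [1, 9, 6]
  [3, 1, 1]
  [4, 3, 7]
A^⊗3 =
  [3, 10, 8]
  [5, 3, 3]
  [6, 5, 5]

Each entry (A^⊗3)_ij equals the minimum over all length-3 walks i = v_0 → v_1 → … → v_3 = j of Σ_t A[v_t][v_{t+1}]. For example, for (i, j) = (0, 2) we minimise over 9 possible intermediate vertex sequences; the minimum is 8, attained along the walk 0 → 0 → 0 → 2.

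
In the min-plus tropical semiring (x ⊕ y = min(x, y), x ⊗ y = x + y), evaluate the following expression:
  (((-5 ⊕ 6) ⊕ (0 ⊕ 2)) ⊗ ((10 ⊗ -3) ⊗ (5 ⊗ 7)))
(((-5 ⊕ 6) ⊕ (0 ⊕ 2)) ⊗ ((10 ⊗ -3) ⊗ (5 ⊗ 7))) = 14

Expand innermost to outermost. Recall ⊕ takes the minimum of its arguments and ⊗ takes their sum. Working out the expression (((-5 ⊕ 6) ⊕ (0 ⊕ 2)) ⊗ ((10 ⊗ -3) ⊗ (5 ⊗ 7))) gives 14.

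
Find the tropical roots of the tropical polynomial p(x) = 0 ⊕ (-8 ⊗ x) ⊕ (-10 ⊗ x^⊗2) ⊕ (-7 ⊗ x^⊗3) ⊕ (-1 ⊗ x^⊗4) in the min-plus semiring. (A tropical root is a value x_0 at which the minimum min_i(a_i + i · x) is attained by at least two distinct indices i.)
Roots: {-6, -3, 2, 8}

Each tropical root is a break point of the lower envelope of the lines y = a_i + i · x (there are 5 lines, with slopes 0, 1, ..., 4). Only the lines that attain the minimum somewhere contribute to roots; other lines are dominated. Here the surviving (envelope) indices are i = 4, i = 3, i = 2, i = 1, i = 0.
Intersections between consecutive envelope lines give the roots: for adjacent envelope indices i < j the intersection is x = (a_i − a_j) / (j − i). Reading off the sorted break points: {-6, -3, 2, 8}.
Verification: at each break x_0, at least two indices attain the minimum of min_i(a_i + i · x_0).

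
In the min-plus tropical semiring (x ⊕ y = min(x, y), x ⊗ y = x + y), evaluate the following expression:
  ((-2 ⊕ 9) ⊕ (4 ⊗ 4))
((-2 ⊕ 9) ⊕ (4 ⊗ 4)) = -2

Expand innermost to outermost. Recall ⊕ takes the minimum of its arguments and ⊗ takes their sum. Working out the expression ((-2 ⊕ 9) ⊕ (4 ⊗ 4)) gives -2.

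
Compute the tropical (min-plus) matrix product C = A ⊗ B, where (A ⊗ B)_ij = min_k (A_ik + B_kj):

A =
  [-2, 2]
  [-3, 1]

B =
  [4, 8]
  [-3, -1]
A ⊗ B =
  [-1, 1]
  [-2, 0]

Apply the min-plus product entry-by-entry:
  C[0][0] = min over k of (A[0][0] + B[0][0] = -2 + 4 = 2, A[0][1] + B[1][0] = 2 + -3 = -1) = -1 (attained at k = 1)
  C[0][1] = min over k of (A[0][0] + B[0][1] = -2 + 8 = 6, A[0][1] + B[1][1] = 2 + -1 = 1) = 1 (attained at k = 1)
  C[1][0] = min over k of (A[1][0] + B[0][0] = -3 + 4 = 1, A[1][1] + B[1][0] = 1 + -3 = -2) = -2 (attained at k = 1)
  C[1][1] = min over k of (A[1][0] + B[0][1] = -3 + 8 = 5, A[1][1] + B[1][1] = 1 + -1 = 0) = 0 (attained at k = 1)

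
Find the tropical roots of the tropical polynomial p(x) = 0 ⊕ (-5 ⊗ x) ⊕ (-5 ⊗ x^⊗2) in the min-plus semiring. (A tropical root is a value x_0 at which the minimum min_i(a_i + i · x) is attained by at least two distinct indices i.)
Roots: {0, 5}

Each tropical root is a break point of the lower envelope of the lines y = a_i + i · x (there are 3 lines, with slopes 0, 1, ..., 2). Only the lines that attain the minimum somewhere contribute to roots; other lines are dominated. Here the surviving (envelope) indices are i = 2, i = 1, i = 0.
Intersections between consecutive envelope lines give the roots: for adjacent envelope indices i < j the intersection is x = (a_i − a_j) / (j − i). Reading off the sorted break points: {0, 5}.
Verification: at each break x_0, at least two indices attain the minimum of min_i(a_i + i · x_0).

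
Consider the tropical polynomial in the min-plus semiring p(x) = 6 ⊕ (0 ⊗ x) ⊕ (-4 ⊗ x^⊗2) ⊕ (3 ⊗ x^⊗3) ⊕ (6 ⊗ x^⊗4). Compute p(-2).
p(-2) = -8

A tropical monomial a ⊗ x^⊗i evaluates to a + i · x. Evaluating each term at x = -2:
  Term 0 contributes 6 + 0 · -2 = 6
  Term 1 contributes 0 + 1 · -2 = -2
  Term 2 contributes -4 + 2 · -2 = -8
  Term 3 contributes 3 + 3 · -2 = -3
  Term 4 contributes 6 + 4 · -2 = -2
p(-2) = ⊕ of these = min[6, -2, -8, -3, -2] = -8.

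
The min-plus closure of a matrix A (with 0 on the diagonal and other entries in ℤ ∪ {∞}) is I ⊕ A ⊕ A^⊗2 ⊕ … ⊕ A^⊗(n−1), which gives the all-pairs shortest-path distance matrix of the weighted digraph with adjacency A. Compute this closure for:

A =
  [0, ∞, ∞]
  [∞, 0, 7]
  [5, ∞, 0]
Closure =
  [0, ∞, ∞]
  [12, 0, 7]
  [5, ∞, 0]

This is the Floyd-Warshall all-pairs shortest-path computation. For each intermediate vertex k = 0, 1, …, 2, update dist[i][j] ← min(dist[i][j], dist[i][k] + dist[k][j]). The final matrix gives, for each (i, j), the minimum total weight of any directed path from i to j (possibly empty when i = j).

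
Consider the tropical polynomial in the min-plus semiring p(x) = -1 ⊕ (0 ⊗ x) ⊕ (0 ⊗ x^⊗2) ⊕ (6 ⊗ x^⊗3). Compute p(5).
p(5) = -1

A tropical monomial a ⊗ x^⊗i evaluates to a + i · x. Evaluating each term at x = 5:
  Term 0 contributes -1 + 0 · 5 = -1
  Term 1 contributes 0 + 1 · 5 = 5
  Term 2 contributes 0 + 2 · 5 = 10
  Term 3 contributes 6 + 3 · 5 = 21
p(5) = ⊕ of these = min[-1, 5, 10, 21] = -1.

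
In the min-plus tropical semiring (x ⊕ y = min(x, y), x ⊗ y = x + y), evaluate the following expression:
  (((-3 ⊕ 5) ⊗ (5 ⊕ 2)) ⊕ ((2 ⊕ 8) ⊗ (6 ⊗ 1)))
(((-3 ⊕ 5) ⊗ (5 ⊕ 2)) ⊕ ((2 ⊕ 8) ⊗ (6 ⊗ 1))) = -1

Expand innermost to outermost. Recall ⊕ takes the minimum of its arguments and ⊗ takes their sum. Working out the expression (((-3 ⊕ 5) ⊗ (5 ⊕ 2)) ⊕ ((2 ⊕ 8) ⊗ (6 ⊗ 1))) gives -1.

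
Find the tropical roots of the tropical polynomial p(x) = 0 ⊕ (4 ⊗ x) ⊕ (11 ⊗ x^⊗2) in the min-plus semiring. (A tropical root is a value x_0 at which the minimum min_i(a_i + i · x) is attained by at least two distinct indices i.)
Roots: {-7, -4}

Each tropical root is a break point of the lower envelope of the lines y = a_i + i · x (there are 3 lines, with slopes 0, 1, ..., 2). Only the lines that attain the minimum somewhere contribute to roots; other lines are dominated. Here the surviving (envelope) indices are i = 2, i = 1, i = 0.
Intersections between consecutive envelope lines give the roots: for adjacent envelope indices i < j the intersection is x = (a_i − a_j) / (j − i). Reading off the sorted break points: {-7, -4}.
Verification: at each break x_0, at least two indices attain the minimum of min_i(a_i + i · x_0).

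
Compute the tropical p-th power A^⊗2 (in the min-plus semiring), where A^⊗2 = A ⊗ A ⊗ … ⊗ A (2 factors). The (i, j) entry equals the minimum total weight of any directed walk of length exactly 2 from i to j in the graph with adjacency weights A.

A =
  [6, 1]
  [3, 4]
A^⊗2 =
  [4, 5]
  [7, 4]

Each entry (A^⊗2)_ij equals the minimum over all length-2 walks i = v_0 → v_1 → … → v_2 = j of Σ_t A[v_t][v_{t+1}]. For example, for (i, j) = (0, 1) we minimise over 2 possible intermediate vertex sequences; the minimum is 5, attained along the walk 0 → 1 → 1.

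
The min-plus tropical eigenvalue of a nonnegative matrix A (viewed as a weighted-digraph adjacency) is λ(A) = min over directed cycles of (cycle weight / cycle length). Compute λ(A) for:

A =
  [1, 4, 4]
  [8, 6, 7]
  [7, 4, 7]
λ(A) = 1

Enumerate directed cycles and compute their means (weight / length). Sample:
  cycle 0 → 0: weight = 1, length = 1, mean = 1/1 ≈ 1.000
  cycle 1 → 1: weight = 6, length = 1, mean = 6/1 ≈ 6.000
  cycle 2 → 2: weight = 7, length = 1, mean = 7/1 ≈ 7.000
  cycle 0 → 1 → 0: weight = 12, length = 2, mean = 12/2 ≈ 6.000
  cycle 0 → 2 → 0: weight = 11, length = 2, mean = 11/2 ≈ 5.500
  cycle 1 → 0 → 1: weight = 12, length = 2, mean = 12/2 ≈ 6.000
Minimum mean = 1.000, attained e.g. along the cycle 0 → 0 with weight 1 and length 1. So λ(A) = 1/1 = 1.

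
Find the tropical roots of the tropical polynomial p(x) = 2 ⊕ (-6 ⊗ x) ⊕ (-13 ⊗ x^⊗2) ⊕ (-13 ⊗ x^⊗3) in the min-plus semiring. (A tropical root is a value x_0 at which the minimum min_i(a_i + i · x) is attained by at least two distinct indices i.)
Roots: {0, 7, 8}

Each tropical root is a break point of the lower envelope of the lines y = a_i + i · x (there are 4 lines, with slopes 0, 1, ..., 3). Only the lines that attain the minimum somewhere contribute to roots; other lines are dominated. Here the surviving (envelope) indices are i = 3, i = 2, i = 1, i = 0.
Intersections between consecutive envelope lines give the roots: for adjacent envelope indices i < j the intersection is x = (a_i − a_j) / (j − i). Reading off the sorted break points: {0, 7, 8}.
Verification: at each break x_0, at least two indices attain the minimum of min_i(a_i + i · x_0).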